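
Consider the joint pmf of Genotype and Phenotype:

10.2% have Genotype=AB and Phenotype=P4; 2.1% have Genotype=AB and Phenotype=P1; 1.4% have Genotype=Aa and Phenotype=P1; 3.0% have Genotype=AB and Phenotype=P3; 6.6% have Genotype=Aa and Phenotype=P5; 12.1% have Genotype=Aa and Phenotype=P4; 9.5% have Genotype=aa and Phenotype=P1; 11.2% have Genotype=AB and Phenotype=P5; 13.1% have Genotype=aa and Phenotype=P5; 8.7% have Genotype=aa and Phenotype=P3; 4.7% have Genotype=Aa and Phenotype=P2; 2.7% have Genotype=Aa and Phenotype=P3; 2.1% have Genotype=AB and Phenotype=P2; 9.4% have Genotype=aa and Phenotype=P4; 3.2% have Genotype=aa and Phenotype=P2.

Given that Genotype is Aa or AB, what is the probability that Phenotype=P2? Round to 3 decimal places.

0.121

P(Genotype=Aa) = 0.014 + 0.047 + 0.027 + 0.121 + 0.066 = 0.275.
P(Genotype=AB) = 0.021 + 0.021 + 0.030 + 0.102 + 0.112 = 0.286.
P(Genotype ∈ {Aa, AB}) = 0.275 + 0.286 = 0.561; P(Phenotype=P2, Genotype ∈ {Aa, AB}) = 0.047 + 0.021 = 0.068.
P(Phenotype=P2 | Genotype ∈ {Aa, AB}) = 0.068/0.561 = 0.121.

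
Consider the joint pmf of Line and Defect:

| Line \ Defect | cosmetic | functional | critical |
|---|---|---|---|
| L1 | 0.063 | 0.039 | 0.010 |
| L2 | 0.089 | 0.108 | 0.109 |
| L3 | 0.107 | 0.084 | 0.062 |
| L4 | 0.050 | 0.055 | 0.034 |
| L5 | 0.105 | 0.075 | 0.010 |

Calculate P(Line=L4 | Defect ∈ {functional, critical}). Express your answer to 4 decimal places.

0.1519

P(Defect=functional) = 0.039 + 0.108 + 0.084 + 0.055 + 0.075 = 0.361.
P(Defect=critical) = 0.010 + 0.109 + 0.062 + 0.034 + 0.010 = 0.225.
P(Defect ∈ {functional, critical}) = 0.361 + 0.225 = 0.586; P(Line=L4, Defect ∈ {functional, critical}) = 0.055 + 0.034 = 0.089.
P(Line=L4 | Defect ∈ {functional, critical}) = 0.089/0.586 = 0.1519.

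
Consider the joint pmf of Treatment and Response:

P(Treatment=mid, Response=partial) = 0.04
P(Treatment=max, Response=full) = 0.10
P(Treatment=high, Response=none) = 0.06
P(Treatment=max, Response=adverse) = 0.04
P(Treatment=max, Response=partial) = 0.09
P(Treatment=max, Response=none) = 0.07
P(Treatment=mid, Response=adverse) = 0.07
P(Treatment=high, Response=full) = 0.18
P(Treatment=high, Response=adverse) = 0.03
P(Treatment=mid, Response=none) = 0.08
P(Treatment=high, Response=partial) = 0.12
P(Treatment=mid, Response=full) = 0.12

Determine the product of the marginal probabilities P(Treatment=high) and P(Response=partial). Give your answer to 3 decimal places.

P(Treatment=high) = 0.06 + 0.12 + 0.18 + 0.03 = 0.39.
P(Response=partial) = 0.04 + 0.12 + 0.09 = 0.25.
Product: 0.39 × 0.25 = 0.098.

0.098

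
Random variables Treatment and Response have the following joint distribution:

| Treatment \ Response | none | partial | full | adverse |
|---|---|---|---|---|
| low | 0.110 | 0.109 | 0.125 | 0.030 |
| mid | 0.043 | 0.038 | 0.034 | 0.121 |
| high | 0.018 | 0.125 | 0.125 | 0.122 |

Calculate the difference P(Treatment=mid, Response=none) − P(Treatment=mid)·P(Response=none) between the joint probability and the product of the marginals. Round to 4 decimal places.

P(Treatment=mid) = 0.043 + 0.038 + 0.034 + 0.121 = 0.236.
P(Response=none) = 0.110 + 0.043 + 0.018 = 0.171.
P(Treatment=mid, Response=none) − P(Treatment=mid)P(Response=none) = 0.043 − 0.236×0.171 = 0.0026.

0.0026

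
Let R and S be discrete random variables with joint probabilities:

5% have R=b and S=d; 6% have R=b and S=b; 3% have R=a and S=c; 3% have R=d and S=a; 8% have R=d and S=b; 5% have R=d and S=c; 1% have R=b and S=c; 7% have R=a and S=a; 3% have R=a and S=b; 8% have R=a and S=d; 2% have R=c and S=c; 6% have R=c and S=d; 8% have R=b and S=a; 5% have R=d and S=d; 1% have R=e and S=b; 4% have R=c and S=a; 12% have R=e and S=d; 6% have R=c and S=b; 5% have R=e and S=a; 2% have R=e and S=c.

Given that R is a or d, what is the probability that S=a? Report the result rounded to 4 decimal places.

P(R=a) = 0.07 + 0.03 + 0.03 + 0.08 = 0.21.
P(R=d) = 0.03 + 0.08 + 0.05 + 0.05 = 0.21.
P(R ∈ {a, d}) = 0.21 + 0.21 = 0.42; P(S=a, R ∈ {a, d}) = 0.07 + 0.03 = 0.10.
P(S=a | R ∈ {a, d}) = 0.10/0.42 = 0.2381.

0.2381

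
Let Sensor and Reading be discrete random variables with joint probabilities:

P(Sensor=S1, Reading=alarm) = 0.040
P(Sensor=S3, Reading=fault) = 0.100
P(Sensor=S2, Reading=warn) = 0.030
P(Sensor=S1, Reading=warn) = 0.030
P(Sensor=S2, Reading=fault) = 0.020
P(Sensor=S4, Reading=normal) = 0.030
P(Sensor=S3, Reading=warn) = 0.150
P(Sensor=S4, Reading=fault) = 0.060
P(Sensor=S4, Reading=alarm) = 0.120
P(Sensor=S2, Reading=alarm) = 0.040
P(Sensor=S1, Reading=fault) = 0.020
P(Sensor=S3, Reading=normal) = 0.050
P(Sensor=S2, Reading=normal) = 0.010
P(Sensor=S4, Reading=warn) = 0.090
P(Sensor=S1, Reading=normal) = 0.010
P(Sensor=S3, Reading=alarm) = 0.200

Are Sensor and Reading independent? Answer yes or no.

Every cell satisfies P(Sensor,Reading) = P(Sensor)·P(Reading). For instance P(Sensor=S3) = 0.500, P(Reading=normal) = 0.100, and 0.500×0.100 = 0.050 matches the joint entry. So Sensor and Reading are independent.

yes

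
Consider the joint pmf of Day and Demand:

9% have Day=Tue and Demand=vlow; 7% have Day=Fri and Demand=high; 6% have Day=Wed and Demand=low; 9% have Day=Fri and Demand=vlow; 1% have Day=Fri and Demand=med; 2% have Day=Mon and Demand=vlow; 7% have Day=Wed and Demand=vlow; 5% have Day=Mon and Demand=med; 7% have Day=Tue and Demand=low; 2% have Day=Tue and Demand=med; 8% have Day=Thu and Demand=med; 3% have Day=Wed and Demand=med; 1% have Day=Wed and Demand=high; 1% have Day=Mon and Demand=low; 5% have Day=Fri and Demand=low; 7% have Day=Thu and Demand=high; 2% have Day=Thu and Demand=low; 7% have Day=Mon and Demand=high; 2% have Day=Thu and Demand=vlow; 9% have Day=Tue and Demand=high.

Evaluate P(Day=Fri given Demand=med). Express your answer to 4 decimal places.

0.0526

P(Demand=med) = 0.05 + 0.02 + 0.03 + 0.08 + 0.01 = 0.19.
P(Day=Fri | Demand=med) = 0.01/0.19 = 0.0526.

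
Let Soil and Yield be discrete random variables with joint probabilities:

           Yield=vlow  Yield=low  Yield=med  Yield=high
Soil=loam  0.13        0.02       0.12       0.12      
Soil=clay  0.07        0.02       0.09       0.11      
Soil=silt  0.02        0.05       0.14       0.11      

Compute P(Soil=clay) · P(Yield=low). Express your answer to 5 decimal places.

P(Soil=clay) = 0.07 + 0.02 + 0.09 + 0.11 = 0.29.
P(Yield=low) = 0.02 + 0.02 + 0.05 = 0.09.
Product: 0.29 × 0.09 = 0.02610.

0.02610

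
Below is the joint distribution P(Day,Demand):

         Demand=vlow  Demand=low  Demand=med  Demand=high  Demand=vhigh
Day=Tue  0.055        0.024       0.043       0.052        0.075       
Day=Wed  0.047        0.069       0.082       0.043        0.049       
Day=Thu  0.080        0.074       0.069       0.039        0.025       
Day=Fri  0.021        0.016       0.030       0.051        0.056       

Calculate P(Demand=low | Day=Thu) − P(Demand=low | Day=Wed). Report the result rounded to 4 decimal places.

0.0199

P(Day=Thu) = 0.080 + 0.074 + 0.069 + 0.039 + 0.025 = 0.287; P(Demand=low | Day=Thu) = 0.074/0.287 = 0.25784.
P(Day=Wed) = 0.047 + 0.069 + 0.082 + 0.043 + 0.049 = 0.290; P(Demand=low | Day=Wed) = 0.069/0.290 = 0.23793.
Difference = 0.0199.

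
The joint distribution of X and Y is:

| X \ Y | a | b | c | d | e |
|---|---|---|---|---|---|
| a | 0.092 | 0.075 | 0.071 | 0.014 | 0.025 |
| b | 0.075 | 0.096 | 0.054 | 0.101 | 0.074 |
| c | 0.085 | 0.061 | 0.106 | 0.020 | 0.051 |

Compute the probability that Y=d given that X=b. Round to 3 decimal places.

P(X=b) = 0.075 + 0.096 + 0.054 + 0.101 + 0.074 = 0.400.
P(Y=d | X=b) = 0.101/0.400 = 0.253.

0.253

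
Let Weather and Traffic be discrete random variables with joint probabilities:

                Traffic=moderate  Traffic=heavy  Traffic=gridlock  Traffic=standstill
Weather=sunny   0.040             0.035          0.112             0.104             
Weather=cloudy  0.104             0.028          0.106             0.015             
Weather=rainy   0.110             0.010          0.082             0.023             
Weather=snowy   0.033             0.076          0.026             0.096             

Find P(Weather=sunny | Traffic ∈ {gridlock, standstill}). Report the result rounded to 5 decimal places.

P(Traffic=gridlock) = 0.112 + 0.106 + 0.082 + 0.026 = 0.326.
P(Traffic=standstill) = 0.104 + 0.015 + 0.023 + 0.096 = 0.238.
P(Traffic ∈ {gridlock, standstill}) = 0.326 + 0.238 = 0.564; P(Weather=sunny, Traffic ∈ {gridlock, standstill}) = 0.112 + 0.104 = 0.216.
P(Weather=sunny | Traffic ∈ {gridlock, standstill}) = 0.216/0.564 = 0.38298.

0.38298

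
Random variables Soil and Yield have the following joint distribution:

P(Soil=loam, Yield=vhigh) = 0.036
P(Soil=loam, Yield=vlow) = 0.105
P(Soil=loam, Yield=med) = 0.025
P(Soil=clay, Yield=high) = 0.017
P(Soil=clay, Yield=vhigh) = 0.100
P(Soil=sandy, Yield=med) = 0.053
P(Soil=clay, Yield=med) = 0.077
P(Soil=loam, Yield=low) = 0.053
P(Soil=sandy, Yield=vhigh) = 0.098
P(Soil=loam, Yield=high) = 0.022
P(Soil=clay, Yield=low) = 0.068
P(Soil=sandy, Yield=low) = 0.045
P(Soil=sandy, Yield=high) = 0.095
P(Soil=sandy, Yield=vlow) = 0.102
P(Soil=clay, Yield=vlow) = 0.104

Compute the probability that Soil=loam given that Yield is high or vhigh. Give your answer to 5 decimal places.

0.15761

P(Yield=high) = 0.095 + 0.022 + 0.017 = 0.134.
P(Yield=vhigh) = 0.098 + 0.036 + 0.100 = 0.234.
P(Yield ∈ {high, vhigh}) = 0.134 + 0.234 = 0.368; P(Soil=loam, Yield ∈ {high, vhigh}) = 0.022 + 0.036 = 0.058.
P(Soil=loam | Yield ∈ {high, vhigh}) = 0.058/0.368 = 0.15761.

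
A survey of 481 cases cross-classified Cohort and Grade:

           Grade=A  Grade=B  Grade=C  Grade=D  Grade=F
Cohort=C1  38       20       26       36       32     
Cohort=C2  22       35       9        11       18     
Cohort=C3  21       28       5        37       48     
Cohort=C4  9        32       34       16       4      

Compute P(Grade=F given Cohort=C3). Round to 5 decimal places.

0.34532

Total with Cohort=C3: 21 + 28 + 5 + 37 + 48 = 139.
P(Grade=F | Cohort=C3) = 48/139 = 0.34532.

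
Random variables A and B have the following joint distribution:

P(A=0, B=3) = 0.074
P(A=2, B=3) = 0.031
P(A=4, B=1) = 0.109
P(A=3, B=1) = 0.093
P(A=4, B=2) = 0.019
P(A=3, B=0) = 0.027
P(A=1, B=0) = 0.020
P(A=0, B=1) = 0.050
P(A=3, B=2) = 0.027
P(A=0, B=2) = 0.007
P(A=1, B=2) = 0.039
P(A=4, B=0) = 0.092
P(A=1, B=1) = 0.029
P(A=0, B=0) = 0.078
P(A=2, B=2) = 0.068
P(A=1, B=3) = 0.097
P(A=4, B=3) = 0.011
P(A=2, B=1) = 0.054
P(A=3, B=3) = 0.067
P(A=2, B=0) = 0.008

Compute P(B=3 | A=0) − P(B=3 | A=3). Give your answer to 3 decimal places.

P(A=0) = 0.078 + 0.050 + 0.007 + 0.074 = 0.209; P(B=3 | A=0) = 0.074/0.209 = 0.3541.
P(A=3) = 0.027 + 0.093 + 0.027 + 0.067 = 0.214; P(B=3 | A=3) = 0.067/0.214 = 0.3131.
Difference = 0.041.

0.041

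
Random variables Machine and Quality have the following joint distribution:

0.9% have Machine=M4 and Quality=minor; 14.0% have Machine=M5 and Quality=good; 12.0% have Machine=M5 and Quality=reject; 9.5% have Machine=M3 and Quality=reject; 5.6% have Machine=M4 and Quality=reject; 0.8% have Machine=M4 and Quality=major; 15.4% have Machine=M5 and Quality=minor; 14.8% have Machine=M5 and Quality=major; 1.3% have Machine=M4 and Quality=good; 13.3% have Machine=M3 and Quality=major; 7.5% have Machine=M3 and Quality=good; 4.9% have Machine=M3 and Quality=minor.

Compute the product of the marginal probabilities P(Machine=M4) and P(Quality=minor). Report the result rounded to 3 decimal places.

P(Machine=M4) = 0.013 + 0.009 + 0.008 + 0.056 = 0.086.
P(Quality=minor) = 0.049 + 0.009 + 0.154 = 0.212.
Product: 0.086 × 0.212 = 0.018.

0.018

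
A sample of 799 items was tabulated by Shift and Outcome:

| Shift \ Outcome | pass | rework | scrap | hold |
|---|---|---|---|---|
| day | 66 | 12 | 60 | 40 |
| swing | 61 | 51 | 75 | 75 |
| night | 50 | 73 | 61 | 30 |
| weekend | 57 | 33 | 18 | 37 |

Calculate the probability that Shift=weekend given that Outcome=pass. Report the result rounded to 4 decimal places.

0.2436

Total with Outcome=pass: 66 + 61 + 50 + 57 = 234.
P(Shift=weekend | Outcome=pass) = 57/234 = 0.2436.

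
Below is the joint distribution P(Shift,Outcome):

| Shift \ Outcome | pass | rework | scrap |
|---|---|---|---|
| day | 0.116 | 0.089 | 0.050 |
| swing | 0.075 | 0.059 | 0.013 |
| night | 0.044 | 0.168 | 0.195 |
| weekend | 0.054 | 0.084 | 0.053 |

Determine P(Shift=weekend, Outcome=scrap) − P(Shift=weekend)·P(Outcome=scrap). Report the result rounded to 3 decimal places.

P(Shift=weekend) = 0.054 + 0.084 + 0.053 = 0.191.
P(Outcome=scrap) = 0.050 + 0.013 + 0.195 + 0.053 = 0.311.
P(Shift=weekend, Outcome=scrap) − P(Shift=weekend)P(Outcome=scrap) = 0.053 − 0.191×0.311 = -0.006.

-0.006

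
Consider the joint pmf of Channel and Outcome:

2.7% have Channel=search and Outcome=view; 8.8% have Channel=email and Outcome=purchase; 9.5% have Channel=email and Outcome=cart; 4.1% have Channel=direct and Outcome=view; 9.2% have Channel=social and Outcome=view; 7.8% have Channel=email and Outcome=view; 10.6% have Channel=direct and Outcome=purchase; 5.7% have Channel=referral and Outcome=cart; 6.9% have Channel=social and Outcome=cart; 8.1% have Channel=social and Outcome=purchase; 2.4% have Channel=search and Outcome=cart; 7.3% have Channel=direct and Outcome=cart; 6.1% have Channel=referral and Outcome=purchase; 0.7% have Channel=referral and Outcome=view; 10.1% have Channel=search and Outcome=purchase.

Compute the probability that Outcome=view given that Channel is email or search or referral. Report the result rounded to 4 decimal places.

0.2082

P(Channel=email) = 0.078 + 0.095 + 0.088 = 0.261.
P(Channel=search) = 0.027 + 0.024 + 0.101 = 0.152.
P(Channel=referral) = 0.007 + 0.057 + 0.061 = 0.125.
P(Channel ∈ {email, search, referral}) = 0.261 + 0.152 + 0.125 = 0.538; P(Outcome=view, Channel ∈ {email, search, referral}) = 0.078 + 0.027 + 0.007 = 0.112.
P(Outcome=view | Channel ∈ {email, search, referral}) = 0.112/0.538 = 0.2082.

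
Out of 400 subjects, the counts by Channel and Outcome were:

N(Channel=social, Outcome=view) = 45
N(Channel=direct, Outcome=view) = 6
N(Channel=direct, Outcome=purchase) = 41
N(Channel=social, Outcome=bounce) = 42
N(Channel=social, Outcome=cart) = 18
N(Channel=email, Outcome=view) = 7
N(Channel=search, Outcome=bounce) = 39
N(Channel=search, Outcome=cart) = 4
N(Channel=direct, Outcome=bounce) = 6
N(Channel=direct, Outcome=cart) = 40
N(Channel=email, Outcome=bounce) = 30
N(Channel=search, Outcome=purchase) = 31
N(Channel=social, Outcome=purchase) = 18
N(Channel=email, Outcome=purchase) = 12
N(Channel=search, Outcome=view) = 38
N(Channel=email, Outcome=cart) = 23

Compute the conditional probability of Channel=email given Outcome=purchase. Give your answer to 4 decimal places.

0.1176

Total with Outcome=purchase: 12 + 31 + 18 + 41 = 102.
P(Channel=email | Outcome=purchase) = 12/102 = 0.1176.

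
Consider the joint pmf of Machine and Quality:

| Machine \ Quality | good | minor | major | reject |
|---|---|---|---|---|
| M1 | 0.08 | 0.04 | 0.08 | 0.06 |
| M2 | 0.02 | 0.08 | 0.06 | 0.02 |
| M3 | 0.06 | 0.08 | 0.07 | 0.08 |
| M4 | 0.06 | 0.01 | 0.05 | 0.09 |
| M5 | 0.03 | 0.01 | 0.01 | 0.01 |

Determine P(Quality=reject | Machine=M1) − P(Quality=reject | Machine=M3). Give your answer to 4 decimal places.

P(Machine=M1) = 0.08 + 0.04 + 0.08 + 0.06 = 0.26; P(Quality=reject | Machine=M1) = 0.06/0.26 = 0.23077.
P(Machine=M3) = 0.06 + 0.08 + 0.07 + 0.08 = 0.29; P(Quality=reject | Machine=M3) = 0.08/0.29 = 0.27586.
Difference = -0.0451.

-0.0451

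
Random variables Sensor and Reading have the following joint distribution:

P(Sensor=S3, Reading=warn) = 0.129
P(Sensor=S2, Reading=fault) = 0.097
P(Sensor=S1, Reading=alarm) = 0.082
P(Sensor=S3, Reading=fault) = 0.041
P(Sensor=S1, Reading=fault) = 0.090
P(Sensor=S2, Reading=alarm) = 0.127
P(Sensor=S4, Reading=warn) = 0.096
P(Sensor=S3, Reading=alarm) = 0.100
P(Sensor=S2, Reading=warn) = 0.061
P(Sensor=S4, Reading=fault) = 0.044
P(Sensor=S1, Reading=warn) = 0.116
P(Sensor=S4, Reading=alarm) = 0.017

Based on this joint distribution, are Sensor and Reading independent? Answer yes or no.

P(Sensor=S2) = 0.285 and P(Reading=warn) = 0.402, so their product is 0.11457, but P(Sensor=S2, Reading=warn) = 0.061. Since these differ, Sensor and Reading are not independent.

no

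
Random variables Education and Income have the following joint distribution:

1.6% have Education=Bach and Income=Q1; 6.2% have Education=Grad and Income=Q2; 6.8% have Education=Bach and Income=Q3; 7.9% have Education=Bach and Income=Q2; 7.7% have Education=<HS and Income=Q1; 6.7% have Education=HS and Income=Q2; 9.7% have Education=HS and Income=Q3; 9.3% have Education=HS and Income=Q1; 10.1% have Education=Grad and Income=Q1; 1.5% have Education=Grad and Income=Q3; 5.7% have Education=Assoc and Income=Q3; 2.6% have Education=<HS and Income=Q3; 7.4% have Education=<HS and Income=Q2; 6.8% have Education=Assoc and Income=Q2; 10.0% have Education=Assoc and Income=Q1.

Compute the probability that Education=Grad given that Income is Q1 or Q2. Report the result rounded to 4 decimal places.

0.2212

P(Income=Q1) = 0.077 + 0.093 + 0.100 + 0.016 + 0.101 = 0.387.
P(Income=Q2) = 0.074 + 0.067 + 0.068 + 0.079 + 0.062 = 0.350.
P(Income ∈ {Q1, Q2}) = 0.387 + 0.350 = 0.737; P(Education=Grad, Income ∈ {Q1, Q2}) = 0.101 + 0.062 = 0.163.
P(Education=Grad | Income ∈ {Q1, Q2}) = 0.163/0.737 = 0.2212.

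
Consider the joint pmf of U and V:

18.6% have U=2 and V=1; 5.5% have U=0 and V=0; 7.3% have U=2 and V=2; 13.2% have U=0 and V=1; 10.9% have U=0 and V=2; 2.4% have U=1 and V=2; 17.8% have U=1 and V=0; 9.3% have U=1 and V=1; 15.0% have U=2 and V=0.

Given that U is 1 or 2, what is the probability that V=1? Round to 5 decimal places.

0.39631

P(U=1) = 0.178 + 0.093 + 0.024 = 0.295.
P(U=2) = 0.150 + 0.186 + 0.073 = 0.409.
P(U ∈ {1, 2}) = 0.295 + 0.409 = 0.704; P(V=1, U ∈ {1, 2}) = 0.093 + 0.186 = 0.279.
P(V=1 | U ∈ {1, 2}) = 0.279/0.704 = 0.39631.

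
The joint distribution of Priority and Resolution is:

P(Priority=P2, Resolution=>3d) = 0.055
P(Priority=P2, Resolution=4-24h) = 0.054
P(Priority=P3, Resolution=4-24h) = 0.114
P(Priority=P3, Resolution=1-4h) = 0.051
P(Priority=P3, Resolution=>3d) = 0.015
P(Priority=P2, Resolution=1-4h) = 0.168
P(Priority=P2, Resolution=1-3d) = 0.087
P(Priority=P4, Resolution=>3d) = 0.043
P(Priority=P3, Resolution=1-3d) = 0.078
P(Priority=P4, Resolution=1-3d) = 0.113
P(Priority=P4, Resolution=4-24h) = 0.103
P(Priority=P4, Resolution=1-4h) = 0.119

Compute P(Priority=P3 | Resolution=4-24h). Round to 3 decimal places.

0.421

P(Resolution=4-24h) = 0.054 + 0.114 + 0.103 = 0.271.
P(Priority=P3 | Resolution=4-24h) = 0.114/0.271 = 0.421.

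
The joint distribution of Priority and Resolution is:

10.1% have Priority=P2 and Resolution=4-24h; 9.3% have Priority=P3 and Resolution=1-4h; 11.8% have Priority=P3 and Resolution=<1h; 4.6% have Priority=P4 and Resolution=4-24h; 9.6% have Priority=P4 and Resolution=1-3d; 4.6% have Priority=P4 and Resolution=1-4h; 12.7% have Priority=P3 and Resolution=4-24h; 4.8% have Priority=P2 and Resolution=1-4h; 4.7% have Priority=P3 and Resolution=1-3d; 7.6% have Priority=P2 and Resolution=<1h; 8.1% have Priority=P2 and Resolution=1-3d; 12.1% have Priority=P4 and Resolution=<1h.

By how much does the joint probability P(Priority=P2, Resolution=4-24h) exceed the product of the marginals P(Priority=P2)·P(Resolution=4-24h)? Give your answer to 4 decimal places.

0.0172

P(Priority=P2) = 0.076 + 0.048 + 0.101 + 0.081 = 0.306.
P(Resolution=4-24h) = 0.101 + 0.127 + 0.046 = 0.274.
P(Priority=P2, Resolution=4-24h) − P(Priority=P2)P(Resolution=4-24h) = 0.101 − 0.306×0.274 = 0.0172.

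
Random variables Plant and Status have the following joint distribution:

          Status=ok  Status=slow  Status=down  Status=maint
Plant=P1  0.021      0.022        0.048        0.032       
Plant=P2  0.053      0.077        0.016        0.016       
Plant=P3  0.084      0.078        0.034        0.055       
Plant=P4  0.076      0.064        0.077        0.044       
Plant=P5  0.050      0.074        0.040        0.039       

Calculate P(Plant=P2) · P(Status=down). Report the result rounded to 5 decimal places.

P(Plant=P2) = 0.053 + 0.077 + 0.016 + 0.016 = 0.162.
P(Status=down) = 0.048 + 0.016 + 0.034 + 0.077 + 0.040 = 0.215.
Product: 0.162 × 0.215 = 0.03483.

0.03483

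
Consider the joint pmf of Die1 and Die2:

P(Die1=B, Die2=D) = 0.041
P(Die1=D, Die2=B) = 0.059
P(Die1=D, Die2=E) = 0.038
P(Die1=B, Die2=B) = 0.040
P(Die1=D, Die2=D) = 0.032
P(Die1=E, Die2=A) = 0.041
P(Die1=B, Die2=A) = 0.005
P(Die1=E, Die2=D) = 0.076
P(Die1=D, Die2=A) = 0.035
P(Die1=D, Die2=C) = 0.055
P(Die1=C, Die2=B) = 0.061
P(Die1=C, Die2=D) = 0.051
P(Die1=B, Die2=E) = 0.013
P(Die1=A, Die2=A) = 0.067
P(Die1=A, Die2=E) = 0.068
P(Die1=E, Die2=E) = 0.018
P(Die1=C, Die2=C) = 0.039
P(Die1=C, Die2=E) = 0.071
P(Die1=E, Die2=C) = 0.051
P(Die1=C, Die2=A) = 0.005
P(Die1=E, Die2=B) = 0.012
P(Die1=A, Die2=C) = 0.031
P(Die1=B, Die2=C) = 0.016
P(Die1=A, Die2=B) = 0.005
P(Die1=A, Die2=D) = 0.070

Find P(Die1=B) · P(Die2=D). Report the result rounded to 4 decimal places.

P(Die1=B) = 0.005 + 0.040 + 0.016 + 0.041 + 0.013 = 0.115.
P(Die2=D) = 0.070 + 0.041 + 0.051 + 0.032 + 0.076 = 0.270.
Product: 0.115 × 0.270 = 0.0311.

0.0311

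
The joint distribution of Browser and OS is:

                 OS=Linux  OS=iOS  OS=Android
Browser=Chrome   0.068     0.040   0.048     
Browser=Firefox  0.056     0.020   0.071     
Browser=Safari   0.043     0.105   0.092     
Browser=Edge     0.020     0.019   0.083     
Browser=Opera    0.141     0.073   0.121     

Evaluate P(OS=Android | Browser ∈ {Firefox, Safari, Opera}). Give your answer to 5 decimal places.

0.39335

P(Browser=Firefox) = 0.056 + 0.020 + 0.071 = 0.147.
P(Browser=Safari) = 0.043 + 0.105 + 0.092 = 0.240.
P(Browser=Opera) = 0.141 + 0.073 + 0.121 = 0.335.
P(Browser ∈ {Firefox, Safari, Opera}) = 0.147 + 0.240 + 0.335 = 0.722; P(OS=Android, Browser ∈ {Firefox, Safari, Opera}) = 0.071 + 0.092 + 0.121 = 0.284.
P(OS=Android | Browser ∈ {Firefox, Safari, Opera}) = 0.284/0.722 = 0.39335.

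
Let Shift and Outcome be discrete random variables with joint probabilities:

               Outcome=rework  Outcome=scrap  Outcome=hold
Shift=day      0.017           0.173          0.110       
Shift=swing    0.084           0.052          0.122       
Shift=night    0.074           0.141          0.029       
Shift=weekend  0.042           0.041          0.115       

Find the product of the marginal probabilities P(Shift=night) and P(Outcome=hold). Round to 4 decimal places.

P(Shift=night) = 0.074 + 0.141 + 0.029 = 0.244.
P(Outcome=hold) = 0.110 + 0.122 + 0.029 + 0.115 = 0.376.
Product: 0.244 × 0.376 = 0.0917.

0.0917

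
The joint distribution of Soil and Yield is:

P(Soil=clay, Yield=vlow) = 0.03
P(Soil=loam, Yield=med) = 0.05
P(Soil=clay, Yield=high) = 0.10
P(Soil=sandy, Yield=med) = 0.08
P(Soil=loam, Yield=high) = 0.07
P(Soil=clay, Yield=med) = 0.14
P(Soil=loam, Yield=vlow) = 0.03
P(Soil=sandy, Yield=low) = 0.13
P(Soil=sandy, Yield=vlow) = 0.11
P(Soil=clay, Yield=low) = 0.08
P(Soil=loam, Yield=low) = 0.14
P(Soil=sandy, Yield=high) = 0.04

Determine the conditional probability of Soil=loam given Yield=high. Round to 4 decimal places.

P(Yield=high) = 0.04 + 0.07 + 0.10 = 0.21.
P(Soil=loam | Yield=high) = 0.07/0.21 = 0.3333.

0.3333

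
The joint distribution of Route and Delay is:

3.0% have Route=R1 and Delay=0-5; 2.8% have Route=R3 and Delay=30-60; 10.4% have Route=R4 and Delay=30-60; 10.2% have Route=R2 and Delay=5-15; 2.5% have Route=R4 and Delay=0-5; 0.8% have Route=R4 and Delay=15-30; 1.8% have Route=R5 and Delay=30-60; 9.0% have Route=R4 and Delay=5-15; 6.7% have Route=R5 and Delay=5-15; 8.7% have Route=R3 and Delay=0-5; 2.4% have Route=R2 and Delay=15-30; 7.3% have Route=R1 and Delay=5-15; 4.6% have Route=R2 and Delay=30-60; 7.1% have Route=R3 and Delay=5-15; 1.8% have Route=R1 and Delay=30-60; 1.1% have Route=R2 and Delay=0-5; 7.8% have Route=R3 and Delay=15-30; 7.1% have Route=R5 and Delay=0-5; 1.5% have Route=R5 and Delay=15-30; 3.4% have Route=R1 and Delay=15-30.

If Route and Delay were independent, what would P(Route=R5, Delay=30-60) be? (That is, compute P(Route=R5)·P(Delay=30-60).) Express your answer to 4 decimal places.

0.0366

P(Route=R5) = 0.071 + 0.067 + 0.015 + 0.018 = 0.171.
P(Delay=30-60) = 0.018 + 0.046 + 0.028 + 0.104 + 0.018 = 0.214.
Product: 0.171 × 0.214 = 0.0366.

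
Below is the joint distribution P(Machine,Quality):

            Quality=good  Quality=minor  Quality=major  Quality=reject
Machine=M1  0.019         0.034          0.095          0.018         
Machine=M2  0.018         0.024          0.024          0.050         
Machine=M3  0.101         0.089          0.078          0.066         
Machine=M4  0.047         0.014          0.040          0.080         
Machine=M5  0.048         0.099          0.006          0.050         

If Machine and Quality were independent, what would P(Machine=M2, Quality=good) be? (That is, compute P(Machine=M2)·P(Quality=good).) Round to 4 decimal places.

0.0270

P(Machine=M2) = 0.018 + 0.024 + 0.024 + 0.050 = 0.116.
P(Quality=good) = 0.019 + 0.018 + 0.101 + 0.047 + 0.048 = 0.233.
Product: 0.116 × 0.233 = 0.0270.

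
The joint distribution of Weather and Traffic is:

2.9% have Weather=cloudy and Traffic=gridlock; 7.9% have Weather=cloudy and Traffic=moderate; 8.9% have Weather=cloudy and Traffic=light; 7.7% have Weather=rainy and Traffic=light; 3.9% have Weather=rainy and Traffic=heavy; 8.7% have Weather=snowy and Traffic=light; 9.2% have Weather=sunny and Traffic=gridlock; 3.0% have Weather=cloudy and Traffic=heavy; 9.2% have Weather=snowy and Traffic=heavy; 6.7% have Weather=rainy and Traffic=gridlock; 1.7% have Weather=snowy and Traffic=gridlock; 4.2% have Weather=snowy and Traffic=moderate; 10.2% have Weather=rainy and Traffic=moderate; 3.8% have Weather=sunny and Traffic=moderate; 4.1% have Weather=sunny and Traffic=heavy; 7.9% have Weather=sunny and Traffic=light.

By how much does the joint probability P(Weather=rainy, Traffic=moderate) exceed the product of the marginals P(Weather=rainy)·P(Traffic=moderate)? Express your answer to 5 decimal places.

0.02762

P(Weather=rainy) = 0.077 + 0.102 + 0.039 + 0.067 = 0.285.
P(Traffic=moderate) = 0.038 + 0.079 + 0.102 + 0.042 = 0.261.
P(Weather=rainy, Traffic=moderate) − P(Weather=rainy)P(Traffic=moderate) = 0.102 − 0.285×0.261 = 0.02762.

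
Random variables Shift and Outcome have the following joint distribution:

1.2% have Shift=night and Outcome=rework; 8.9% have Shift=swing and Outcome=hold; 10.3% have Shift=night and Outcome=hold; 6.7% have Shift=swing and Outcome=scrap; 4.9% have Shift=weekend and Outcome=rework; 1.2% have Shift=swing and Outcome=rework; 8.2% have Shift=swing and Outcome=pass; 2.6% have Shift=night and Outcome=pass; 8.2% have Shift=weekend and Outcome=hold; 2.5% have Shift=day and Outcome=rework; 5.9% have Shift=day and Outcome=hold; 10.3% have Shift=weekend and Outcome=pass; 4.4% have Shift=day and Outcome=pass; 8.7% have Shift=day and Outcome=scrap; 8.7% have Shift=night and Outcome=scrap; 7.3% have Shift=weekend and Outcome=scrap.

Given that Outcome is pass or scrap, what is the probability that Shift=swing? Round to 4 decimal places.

0.2619

P(Outcome=pass) = 0.044 + 0.082 + 0.026 + 0.103 = 0.255.
P(Outcome=scrap) = 0.087 + 0.067 + 0.087 + 0.073 = 0.314.
P(Outcome ∈ {pass, scrap}) = 0.255 + 0.314 = 0.569; P(Shift=swing, Outcome ∈ {pass, scrap}) = 0.082 + 0.067 = 0.149.
P(Shift=swing | Outcome ∈ {pass, scrap}) = 0.149/0.569 = 0.2619.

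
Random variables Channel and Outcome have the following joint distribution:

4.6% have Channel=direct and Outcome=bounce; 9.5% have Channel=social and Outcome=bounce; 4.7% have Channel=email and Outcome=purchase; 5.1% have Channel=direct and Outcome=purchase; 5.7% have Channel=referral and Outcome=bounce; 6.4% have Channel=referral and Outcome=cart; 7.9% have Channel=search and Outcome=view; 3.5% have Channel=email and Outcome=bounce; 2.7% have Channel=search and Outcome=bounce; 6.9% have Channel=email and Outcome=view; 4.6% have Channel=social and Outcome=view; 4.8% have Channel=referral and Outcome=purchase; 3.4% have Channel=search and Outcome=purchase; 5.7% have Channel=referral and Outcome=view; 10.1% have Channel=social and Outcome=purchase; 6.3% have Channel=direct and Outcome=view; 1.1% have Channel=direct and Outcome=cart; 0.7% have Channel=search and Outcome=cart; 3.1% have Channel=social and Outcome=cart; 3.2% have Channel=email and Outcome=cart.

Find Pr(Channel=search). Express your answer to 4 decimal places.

0.1470

P(Channel=search) = 0.027 + 0.079 + 0.007 + 0.034 = 0.147.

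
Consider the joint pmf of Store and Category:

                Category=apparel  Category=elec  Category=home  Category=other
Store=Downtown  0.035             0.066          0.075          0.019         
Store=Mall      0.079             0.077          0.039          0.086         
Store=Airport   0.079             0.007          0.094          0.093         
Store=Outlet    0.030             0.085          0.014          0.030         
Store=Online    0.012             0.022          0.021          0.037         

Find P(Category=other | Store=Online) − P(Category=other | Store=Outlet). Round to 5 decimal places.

P(Store=Online) = 0.012 + 0.022 + 0.021 + 0.037 = 0.092; P(Category=other | Store=Online) = 0.037/0.092 = 0.402174.
P(Store=Outlet) = 0.030 + 0.085 + 0.014 + 0.030 = 0.159; P(Category=other | Store=Outlet) = 0.030/0.159 = 0.188679.
Difference = 0.21349.

0.21349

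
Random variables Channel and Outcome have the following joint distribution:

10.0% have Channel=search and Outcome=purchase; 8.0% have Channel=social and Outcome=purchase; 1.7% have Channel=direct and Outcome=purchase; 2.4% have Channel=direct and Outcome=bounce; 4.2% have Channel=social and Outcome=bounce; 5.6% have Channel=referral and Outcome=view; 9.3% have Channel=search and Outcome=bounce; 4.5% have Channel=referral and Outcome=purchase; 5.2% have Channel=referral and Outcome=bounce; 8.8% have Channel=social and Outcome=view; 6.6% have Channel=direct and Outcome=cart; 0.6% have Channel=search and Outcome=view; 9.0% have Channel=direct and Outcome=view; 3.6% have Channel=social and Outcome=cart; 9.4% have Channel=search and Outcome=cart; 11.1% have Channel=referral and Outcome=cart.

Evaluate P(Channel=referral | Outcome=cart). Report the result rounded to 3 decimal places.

P(Outcome=cart) = 0.094 + 0.036 + 0.066 + 0.111 = 0.307.
P(Channel=referral | Outcome=cart) = 0.111/0.307 = 0.362.

0.362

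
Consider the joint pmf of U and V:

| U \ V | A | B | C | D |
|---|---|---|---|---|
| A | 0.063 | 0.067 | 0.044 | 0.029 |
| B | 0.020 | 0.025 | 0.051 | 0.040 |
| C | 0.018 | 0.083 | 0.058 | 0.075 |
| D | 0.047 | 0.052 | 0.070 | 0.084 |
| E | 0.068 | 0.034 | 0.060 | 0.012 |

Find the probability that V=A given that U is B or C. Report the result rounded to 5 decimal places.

0.10270

P(U=B) = 0.020 + 0.025 + 0.051 + 0.040 = 0.136.
P(U=C) = 0.018 + 0.083 + 0.058 + 0.075 = 0.234.
P(U ∈ {B, C}) = 0.136 + 0.234 = 0.370; P(V=A, U ∈ {B, C}) = 0.020 + 0.018 = 0.038.
P(V=A | U ∈ {B, C}) = 0.038/0.370 = 0.10270.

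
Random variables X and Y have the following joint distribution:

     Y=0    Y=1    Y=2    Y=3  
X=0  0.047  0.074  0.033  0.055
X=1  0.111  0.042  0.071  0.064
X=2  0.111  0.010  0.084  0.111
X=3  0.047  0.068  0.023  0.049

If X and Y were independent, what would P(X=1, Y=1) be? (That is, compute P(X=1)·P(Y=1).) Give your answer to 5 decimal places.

0.05587

P(X=1) = 0.111 + 0.042 + 0.071 + 0.064 = 0.288.
P(Y=1) = 0.074 + 0.042 + 0.010 + 0.068 = 0.194.
Product: 0.288 × 0.194 = 0.05587.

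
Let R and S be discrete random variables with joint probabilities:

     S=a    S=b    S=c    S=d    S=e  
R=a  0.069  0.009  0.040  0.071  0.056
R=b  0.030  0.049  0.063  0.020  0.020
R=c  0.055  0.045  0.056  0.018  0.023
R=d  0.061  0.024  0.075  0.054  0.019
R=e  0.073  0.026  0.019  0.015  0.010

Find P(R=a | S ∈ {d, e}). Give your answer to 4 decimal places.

0.4150

P(S=d) = 0.071 + 0.020 + 0.018 + 0.054 + 0.015 = 0.178.
P(S=e) = 0.056 + 0.020 + 0.023 + 0.019 + 0.010 = 0.128.
P(S ∈ {d, e}) = 0.178 + 0.128 = 0.306; P(R=a, S ∈ {d, e}) = 0.071 + 0.056 = 0.127.
P(R=a | S ∈ {d, e}) = 0.127/0.306 = 0.4150.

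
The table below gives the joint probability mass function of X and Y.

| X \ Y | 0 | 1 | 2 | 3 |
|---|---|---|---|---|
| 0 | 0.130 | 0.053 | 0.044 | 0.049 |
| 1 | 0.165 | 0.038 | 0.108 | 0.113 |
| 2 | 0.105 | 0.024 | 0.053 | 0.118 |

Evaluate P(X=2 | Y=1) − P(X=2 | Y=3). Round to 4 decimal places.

P(Y=1) = 0.053 + 0.038 + 0.024 = 0.115; P(X=2 | Y=1) = 0.024/0.115 = 0.20870.
P(Y=3) = 0.049 + 0.113 + 0.118 = 0.280; P(X=2 | Y=3) = 0.118/0.280 = 0.42143.
Difference = -0.2127.

-0.2127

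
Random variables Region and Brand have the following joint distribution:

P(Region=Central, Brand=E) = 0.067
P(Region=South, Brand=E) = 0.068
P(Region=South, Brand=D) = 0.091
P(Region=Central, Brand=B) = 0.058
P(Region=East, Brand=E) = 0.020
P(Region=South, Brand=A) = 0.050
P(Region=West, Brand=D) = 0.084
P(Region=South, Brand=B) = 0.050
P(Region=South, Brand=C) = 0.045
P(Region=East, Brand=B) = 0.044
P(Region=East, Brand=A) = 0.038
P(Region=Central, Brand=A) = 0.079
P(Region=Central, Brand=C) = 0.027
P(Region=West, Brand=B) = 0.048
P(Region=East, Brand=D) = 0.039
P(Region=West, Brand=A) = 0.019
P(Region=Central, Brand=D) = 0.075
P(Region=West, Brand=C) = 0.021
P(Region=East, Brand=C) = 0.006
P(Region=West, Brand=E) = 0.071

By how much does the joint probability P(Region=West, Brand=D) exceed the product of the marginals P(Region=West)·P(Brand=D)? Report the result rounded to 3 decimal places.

0.014

P(Region=West) = 0.019 + 0.048 + 0.021 + 0.084 + 0.071 = 0.243.
P(Brand=D) = 0.091 + 0.039 + 0.084 + 0.075 = 0.289.
P(Region=West, Brand=D) − P(Region=West)P(Brand=D) = 0.084 − 0.243×0.289 = 0.014.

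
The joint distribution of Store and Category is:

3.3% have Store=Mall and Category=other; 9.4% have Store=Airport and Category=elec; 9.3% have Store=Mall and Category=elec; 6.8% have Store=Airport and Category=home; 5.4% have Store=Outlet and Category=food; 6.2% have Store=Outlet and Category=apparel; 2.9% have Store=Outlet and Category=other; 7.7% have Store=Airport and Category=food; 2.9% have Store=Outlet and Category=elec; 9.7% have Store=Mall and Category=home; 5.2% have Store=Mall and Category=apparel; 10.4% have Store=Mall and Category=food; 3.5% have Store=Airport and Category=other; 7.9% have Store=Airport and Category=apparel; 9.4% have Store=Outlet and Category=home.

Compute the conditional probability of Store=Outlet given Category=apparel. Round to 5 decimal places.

0.32124

P(Category=apparel) = 0.052 + 0.079 + 0.062 = 0.193.
P(Store=Outlet | Category=apparel) = 0.062/0.193 = 0.32124.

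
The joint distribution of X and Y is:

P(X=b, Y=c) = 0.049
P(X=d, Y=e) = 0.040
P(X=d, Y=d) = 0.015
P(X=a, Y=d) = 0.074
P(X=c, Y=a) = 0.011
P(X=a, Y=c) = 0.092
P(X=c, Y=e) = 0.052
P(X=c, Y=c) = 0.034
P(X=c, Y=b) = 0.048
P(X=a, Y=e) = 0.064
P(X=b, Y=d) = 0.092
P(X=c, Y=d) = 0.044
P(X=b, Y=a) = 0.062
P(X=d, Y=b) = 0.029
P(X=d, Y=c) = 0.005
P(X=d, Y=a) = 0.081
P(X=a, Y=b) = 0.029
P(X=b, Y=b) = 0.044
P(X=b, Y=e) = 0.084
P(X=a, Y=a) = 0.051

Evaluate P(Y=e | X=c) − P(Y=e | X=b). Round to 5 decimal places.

0.02136

P(X=c) = 0.011 + 0.048 + 0.034 + 0.044 + 0.052 = 0.189; P(Y=e | X=c) = 0.052/0.189 = 0.275132.
P(X=b) = 0.062 + 0.044 + 0.049 + 0.092 + 0.084 = 0.331; P(Y=e | X=b) = 0.084/0.331 = 0.253776.
Difference = 0.02136.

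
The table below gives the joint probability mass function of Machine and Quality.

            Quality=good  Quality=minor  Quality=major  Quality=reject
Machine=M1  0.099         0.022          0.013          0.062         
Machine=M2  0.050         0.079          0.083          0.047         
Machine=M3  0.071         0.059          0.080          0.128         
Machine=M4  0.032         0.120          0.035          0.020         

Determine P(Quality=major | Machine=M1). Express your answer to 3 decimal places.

P(Machine=M1) = 0.099 + 0.022 + 0.013 + 0.062 = 0.196.
P(Quality=major | Machine=M1) = 0.013/0.196 = 0.066.

0.066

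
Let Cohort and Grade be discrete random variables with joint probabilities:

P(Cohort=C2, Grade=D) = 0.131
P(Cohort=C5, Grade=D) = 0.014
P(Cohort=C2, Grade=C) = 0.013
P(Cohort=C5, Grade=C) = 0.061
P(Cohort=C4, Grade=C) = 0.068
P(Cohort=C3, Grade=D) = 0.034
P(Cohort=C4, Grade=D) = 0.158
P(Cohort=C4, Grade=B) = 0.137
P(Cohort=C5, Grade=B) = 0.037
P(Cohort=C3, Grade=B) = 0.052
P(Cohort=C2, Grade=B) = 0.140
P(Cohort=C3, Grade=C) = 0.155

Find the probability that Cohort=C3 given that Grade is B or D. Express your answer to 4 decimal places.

0.1223

P(Grade=B) = 0.140 + 0.052 + 0.137 + 0.037 = 0.366.
P(Grade=D) = 0.131 + 0.034 + 0.158 + 0.014 = 0.337.
P(Grade ∈ {B, D}) = 0.366 + 0.337 = 0.703; P(Cohort=C3, Grade ∈ {B, D}) = 0.052 + 0.034 = 0.086.
P(Cohort=C3 | Grade ∈ {B, D}) = 0.086/0.703 = 0.1223.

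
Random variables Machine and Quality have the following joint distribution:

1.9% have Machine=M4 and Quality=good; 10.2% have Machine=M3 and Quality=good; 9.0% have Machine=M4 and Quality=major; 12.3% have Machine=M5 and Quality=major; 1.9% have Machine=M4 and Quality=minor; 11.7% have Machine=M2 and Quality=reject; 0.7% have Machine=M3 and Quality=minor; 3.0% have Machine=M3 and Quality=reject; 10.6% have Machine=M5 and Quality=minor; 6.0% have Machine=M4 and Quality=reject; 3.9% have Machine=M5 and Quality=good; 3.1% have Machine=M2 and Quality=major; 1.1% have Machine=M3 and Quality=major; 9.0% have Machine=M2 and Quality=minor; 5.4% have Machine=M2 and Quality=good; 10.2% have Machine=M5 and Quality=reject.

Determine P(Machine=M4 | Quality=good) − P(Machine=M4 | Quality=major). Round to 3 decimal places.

-0.264

P(Quality=good) = 0.054 + 0.102 + 0.019 + 0.039 = 0.214; P(Machine=M4 | Quality=good) = 0.019/0.214 = 0.0888.
P(Quality=major) = 0.031 + 0.011 + 0.090 + 0.123 = 0.255; P(Machine=M4 | Quality=major) = 0.090/0.255 = 0.3529.
Difference = -0.264.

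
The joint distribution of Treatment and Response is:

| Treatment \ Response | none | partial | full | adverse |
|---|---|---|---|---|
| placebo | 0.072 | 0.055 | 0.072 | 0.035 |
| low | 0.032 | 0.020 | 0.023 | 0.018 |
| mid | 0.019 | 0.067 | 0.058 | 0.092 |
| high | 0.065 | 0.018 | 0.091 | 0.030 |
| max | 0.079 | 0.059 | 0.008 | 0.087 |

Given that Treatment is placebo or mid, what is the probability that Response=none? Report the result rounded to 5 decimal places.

P(Treatment=placebo) = 0.072 + 0.055 + 0.072 + 0.035 = 0.234.
P(Treatment=mid) = 0.019 + 0.067 + 0.058 + 0.092 = 0.236.
P(Treatment ∈ {placebo, mid}) = 0.234 + 0.236 = 0.470; P(Response=none, Treatment ∈ {placebo, mid}) = 0.072 + 0.019 = 0.091.
P(Response=none | Treatment ∈ {placebo, mid}) = 0.091/0.470 = 0.19362.

0.19362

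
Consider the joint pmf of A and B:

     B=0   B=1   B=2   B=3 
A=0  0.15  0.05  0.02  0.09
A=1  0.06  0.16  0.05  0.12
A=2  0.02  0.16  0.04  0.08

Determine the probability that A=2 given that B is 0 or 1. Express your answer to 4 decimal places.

P(B=0) = 0.15 + 0.06 + 0.02 = 0.23.
P(B=1) = 0.05 + 0.16 + 0.16 = 0.37.
P(B ∈ {0, 1}) = 0.23 + 0.37 = 0.60; P(A=2, B ∈ {0, 1}) = 0.02 + 0.16 = 0.18.
P(A=2 | B ∈ {0, 1}) = 0.18/0.60 = 0.3000.

0.3000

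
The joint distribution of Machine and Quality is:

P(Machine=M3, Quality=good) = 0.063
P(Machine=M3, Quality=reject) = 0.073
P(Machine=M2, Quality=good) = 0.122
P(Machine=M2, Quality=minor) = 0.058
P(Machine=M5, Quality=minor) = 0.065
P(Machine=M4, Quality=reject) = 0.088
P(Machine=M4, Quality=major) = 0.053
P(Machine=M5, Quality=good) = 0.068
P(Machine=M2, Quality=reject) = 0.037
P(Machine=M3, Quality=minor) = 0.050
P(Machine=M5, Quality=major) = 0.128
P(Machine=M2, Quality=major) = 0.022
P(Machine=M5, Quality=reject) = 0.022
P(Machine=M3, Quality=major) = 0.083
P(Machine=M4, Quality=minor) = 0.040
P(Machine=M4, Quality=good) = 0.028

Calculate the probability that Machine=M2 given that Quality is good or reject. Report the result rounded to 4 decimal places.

0.3174

P(Quality=good) = 0.122 + 0.063 + 0.028 + 0.068 = 0.281.
P(Quality=reject) = 0.037 + 0.073 + 0.088 + 0.022 = 0.220.
P(Quality ∈ {good, reject}) = 0.281 + 0.220 = 0.501; P(Machine=M2, Quality ∈ {good, reject}) = 0.122 + 0.037 = 0.159.
P(Machine=M2 | Quality ∈ {good, reject}) = 0.159/0.501 = 0.3174.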